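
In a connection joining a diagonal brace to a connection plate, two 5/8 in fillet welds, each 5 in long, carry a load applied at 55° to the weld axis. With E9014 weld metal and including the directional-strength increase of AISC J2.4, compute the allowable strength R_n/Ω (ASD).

R_n/Ω ≈ 164 kip

E90XX → F_EXX = 90 ksi.
t_e = 0.707 × 0.625 = 0.4419 in; A_we = 0.4419 × 10 = 4.419 in².
Directional factor: 1.0 + 0.5 sin^1.5(55°) = 1.371.
F_nw = 0.6 × 90 × 1.371 = 74.02 ksi.
R_n/Ω = (74.02 × 4.419) / 2.0 = 163.5 kip.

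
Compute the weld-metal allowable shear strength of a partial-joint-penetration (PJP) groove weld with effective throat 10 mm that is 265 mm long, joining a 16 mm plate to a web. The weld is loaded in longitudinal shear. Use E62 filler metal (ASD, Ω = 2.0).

R_n/Ω ≈ 493 kN

E62XX → F_EXX = 620 MPa.
Effective throat (given) t_e = 10 mm.
A_we = 10 × 265 = 2650 mm².
F_nw = 0.6 F_EXX = 372 MPa.
R_n/Ω = (372 × 2650) / 2.0 × 10⁻³ = 492.9 kN.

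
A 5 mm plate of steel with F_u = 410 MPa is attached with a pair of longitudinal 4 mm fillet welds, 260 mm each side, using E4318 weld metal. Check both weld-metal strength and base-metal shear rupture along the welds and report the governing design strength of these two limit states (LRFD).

φR_n ≈ 285 kN (weld metal governs)

E43XX → F_EXX = 430 MPa.
t_e = 0.707 × 4 = 2.828 mm; L = 520 mm.
Weld metal: φR_n = 0.75 × 0.6 × 430 × 2.828 × 520 × 10⁻³ = 284.6 kN.
Base metal (shear rupture): φR_n = 0.75 × 0.6 × 410 × 5 × 520 × 10⁻³ = 479.7 kN.
Governing: weld metal.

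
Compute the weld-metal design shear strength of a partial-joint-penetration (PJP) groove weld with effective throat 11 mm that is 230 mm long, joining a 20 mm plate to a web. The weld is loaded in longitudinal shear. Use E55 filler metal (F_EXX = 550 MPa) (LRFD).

φR_n ≈ 626 kN

Effective throat (given) t_e = 11 mm.
A_we = 11 × 230 = 2530 mm².
F_nw = 0.6 F_EXX = 330 MPa.
φR_n = 0.75 × 330 × 2530 × 10⁻³ = 626.2 kN.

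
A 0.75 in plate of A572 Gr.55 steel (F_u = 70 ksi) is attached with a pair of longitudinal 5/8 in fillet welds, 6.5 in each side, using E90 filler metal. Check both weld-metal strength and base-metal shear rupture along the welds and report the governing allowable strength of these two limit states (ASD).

R_n/Ω ≈ 155 kip (weld metal governs)

E90XX → F_EXX = 90 ksi.
t_e = 0.707 × 0.625 = 0.4419 in; L = 13 in.
Weld metal: R_n/Ω = (1/2.0) × 0.6 × 90 × 0.4419 × 13 = 155.1 kip.
Base metal (shear rupture): R_n/Ω = (1/2.0) × 0.6 × 70 × 0.75 × 13 = 204.8 kip.
Governing: weld metal.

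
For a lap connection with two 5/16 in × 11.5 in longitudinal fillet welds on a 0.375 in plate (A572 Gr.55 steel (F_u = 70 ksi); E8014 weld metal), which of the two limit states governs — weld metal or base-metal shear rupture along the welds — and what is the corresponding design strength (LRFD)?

E80XX → F_EXX = 80 ksi.
t_e = 0.707 × 0.3125 = 0.2209 in; L = 23 in.
Weld metal: φR_n = 0.75 × 0.6 × 80 × 0.2209 × 23 = 182.9 kip.
Base metal (shear rupture): φR_n = 0.75 × 0.6 × 70 × 0.375 × 23 = 271.7 kip.
Governing: weld metal.

φR_n ≈ 183 kip (weld metal governs)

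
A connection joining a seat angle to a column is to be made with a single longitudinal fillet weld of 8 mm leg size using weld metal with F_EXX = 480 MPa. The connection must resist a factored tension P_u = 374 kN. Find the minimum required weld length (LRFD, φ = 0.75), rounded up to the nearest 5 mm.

L = 310 mm

Throat t_e = 0.707 × 8 = 5.656 mm.
φr_n = 0.75 × 0.6 × 480 × 5.656 × 10⁻³ = 1.222 kN/mm.
L_req = P_u / φr_n = 374 / 1.222 = 306.1 mm total.
Round up → use L = 310 mm.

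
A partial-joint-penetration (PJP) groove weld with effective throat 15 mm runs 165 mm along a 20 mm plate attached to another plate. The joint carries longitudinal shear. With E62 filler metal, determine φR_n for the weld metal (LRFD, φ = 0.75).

φR_n ≈ 691 kN

E62XX → F_EXX = 620 MPa.
Effective throat (given) t_e = 15 mm.
A_we = 15 × 165 = 2475 mm².
F_nw = 0.6 F_EXX = 372 MPa.
φR_n = 0.75 × 372 × 2475 × 10⁻³ = 690.5 kN.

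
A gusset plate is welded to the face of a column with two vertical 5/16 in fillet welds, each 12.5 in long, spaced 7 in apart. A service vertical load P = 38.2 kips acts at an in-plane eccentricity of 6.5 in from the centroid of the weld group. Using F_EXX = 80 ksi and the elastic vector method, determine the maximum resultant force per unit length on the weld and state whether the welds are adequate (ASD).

f_max ≈ 3.8 kip/in; adequate

Total weld length L_w = 25 in. Treat welds as unit-width lines.
Polar moment about centroid: J = 2[d³/12 + d(b/2)²] = 2[12.5³/12 + 12.5×3.5²] = 631.8 in³.
Direct shear f_v = P/L_w = 38.2 / 25 = 1.528 kip/in (vertical).
Torsion M = P·e = 38.2 × 6.5 = 248.3 kip·in.
Critical point at (x, y) = (3.5, 6.25) from centroid. f_tx = M·y/J = 2.456 kip/in; f_ty = M·x/J = 1.376 kip/in.
Resultant f_max = √[f_tx² + (f_v + f_ty)²] = √[2.456² + (1.528 + 1.376)²] = 3.803 kip/in.
Capacity per unit length: r_n/Ω = (1/2.0) × 0.6 × 80 × (0.707 × 0.3125) = 5.302 kip/in.
3.803 ≤ 5.302 → adequate.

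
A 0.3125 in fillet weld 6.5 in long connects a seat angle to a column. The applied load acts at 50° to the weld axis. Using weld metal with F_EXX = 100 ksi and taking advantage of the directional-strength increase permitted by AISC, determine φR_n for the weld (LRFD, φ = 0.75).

φR_n ≈ 86.3 kip

t_e = 0.707 × 0.3125 = 0.2209 in; A_we = 0.2209 × 6.5 = 1.436 in².
Directional factor: 1.0 + 0.5 sin^1.5(50°) = 1.335.
F_nw = 0.6 × 100 × 1.335 = 80.11 ksi.
φR_n = 0.75 × 80.11 × 1.436 = 86.29 kip.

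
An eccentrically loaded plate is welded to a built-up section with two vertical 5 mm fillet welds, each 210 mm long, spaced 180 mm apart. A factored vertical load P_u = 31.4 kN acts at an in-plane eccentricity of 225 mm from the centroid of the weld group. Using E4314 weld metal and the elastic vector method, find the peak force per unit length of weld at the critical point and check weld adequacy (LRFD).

f_max ≈ 253 N/mm; adequate

E43XX → F_EXX = 430 MPa.
Total weld length L_w = 420 mm. Treat welds as unit-width lines.
Polar moment about centroid: J = 2[d³/12 + d(b/2)²] = 2[210³/12 + 210×90²] = 4946000 mm³.
Direct shear f_v = P/L_w = 31.4×10³ / 420 = 74.76 N/mm (vertical).
Torsion M = P·e = 31.4×10³ × 225 = 7065000 N·mm.
Critical point at (x, y) = (90, 105) from centroid. f_tx = M·y/J = 150 N/mm; f_ty = M·x/J = 128.6 N/mm.
Resultant f_max = √[f_tx² + (f_v + f_ty)²] = √[150² + (74.76 + 128.6)²] = 252.7 N/mm.
Capacity per unit length: φr_n = 0.75 × 0.6 × 430 × (0.707 × 5) = 684 N/mm.
252.7 ≤ 684 → adequate.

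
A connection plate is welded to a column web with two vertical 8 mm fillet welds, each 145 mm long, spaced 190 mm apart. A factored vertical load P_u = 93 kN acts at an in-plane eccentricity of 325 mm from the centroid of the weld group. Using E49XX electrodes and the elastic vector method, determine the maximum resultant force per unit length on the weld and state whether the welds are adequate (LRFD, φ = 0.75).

f_max ≈ 1420 N/mm; NOT adequate

E49XX → F_EXX = 490 MPa.
Total weld length L_w = 290 mm. Treat welds as unit-width lines.
Polar moment about centroid: J = 2[d³/12 + d(b/2)²] = 2[145³/12 + 145×95²] = 3125000 mm³.
Direct shear f_v = P/L_w = 93×10³ / 290 = 320.7 N/mm (vertical).
Torsion M = P·e = 93×10³ × 325 = 30225000 N·mm.
Critical point at (x, y) = (95, 72.5) from centroid. f_tx = M·y/J = 701.1 N/mm; f_ty = M·x/J = 918.7 N/mm.
Resultant f_max = √[f_tx² + (f_v + f_ty)²] = √[701.1² + (320.7 + 918.7)²] = 1424 N/mm.
Capacity per unit length: φr_n = 0.75 × 0.6 × 490 × (0.707 × 8) = 1247 N/mm.
1424 > 1247 → NOT adequate.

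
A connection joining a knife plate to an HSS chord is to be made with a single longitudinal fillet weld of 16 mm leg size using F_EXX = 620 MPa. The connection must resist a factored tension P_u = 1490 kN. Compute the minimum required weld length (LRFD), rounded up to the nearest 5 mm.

Throat t_e = 0.707 × 16 = 11.31 mm.
φr_n = 0.75 × 0.6 × 620 × 11.31 × 10⁻³ = 3.156 kN/mm.
L_req = P_u / φr_n = 1490 / 3.156 = 472.1 mm total.
Round up → use L = 475 mm.

L = 475 mm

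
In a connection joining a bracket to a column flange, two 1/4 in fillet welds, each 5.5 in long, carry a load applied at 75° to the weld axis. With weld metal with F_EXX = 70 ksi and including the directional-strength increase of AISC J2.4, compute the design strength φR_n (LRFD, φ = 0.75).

φR_n ≈ 90.3 kips

t_e = 0.707 × 0.25 = 0.1767 in; A_we = 0.1767 × 11 = 1.944 in².
Directional factor: 1.0 + 0.5 sin^1.5(75°) = 1.475.
F_nw = 0.6 × 70 × 1.475 = 61.94 ksi.
φR_n = 0.75 × 61.94 × 1.944 = 90.31 kips.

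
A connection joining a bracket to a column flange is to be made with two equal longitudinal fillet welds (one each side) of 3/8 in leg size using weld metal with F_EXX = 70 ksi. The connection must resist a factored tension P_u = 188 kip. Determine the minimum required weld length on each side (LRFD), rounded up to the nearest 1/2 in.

Throat t_e = 0.707 × 0.375 = 0.2651 in.
φr_n = 0.75 × 0.6 × 70 × 0.2651 = 8.351 kip/in.
L_req = P_u / φr_n = 188 / 8.351 = 22.51 in total.
Per side: 22.51 / 2 = 11.26 in.
Round up → use L = 11.5 in on each side.

L = 11.5 in on each side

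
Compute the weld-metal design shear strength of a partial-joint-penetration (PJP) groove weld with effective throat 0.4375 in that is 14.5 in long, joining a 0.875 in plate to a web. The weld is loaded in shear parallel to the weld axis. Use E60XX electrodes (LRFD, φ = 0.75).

φR_n ≈ 171 kips

E60XX → F_EXX = 60 ksi.
Effective throat (given) t_e = 0.4375 in.
A_we = 0.4375 × 14.5 = 6.344 in².
F_nw = 0.6 F_EXX = 36 ksi.
φR_n = 0.75 × 36 × 6.344 = 171.3 kips.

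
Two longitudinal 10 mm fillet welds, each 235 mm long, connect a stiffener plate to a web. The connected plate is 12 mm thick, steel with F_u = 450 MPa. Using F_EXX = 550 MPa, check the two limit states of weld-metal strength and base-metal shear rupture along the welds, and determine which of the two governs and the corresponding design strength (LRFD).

t_e = 0.707 × 10 = 7.07 mm; L = 470 mm.
Weld metal: φR_n = 0.75 × 0.6 × 550 × 7.07 × 470 × 10⁻³ = 822.4 kN.
Base metal (shear rupture): φR_n = 0.75 × 0.6 × 450 × 12 × 470 × 10⁻³ = 1142 kN.
Governing: weld metal.

φR_n ≈ 822 kN (weld metal governs)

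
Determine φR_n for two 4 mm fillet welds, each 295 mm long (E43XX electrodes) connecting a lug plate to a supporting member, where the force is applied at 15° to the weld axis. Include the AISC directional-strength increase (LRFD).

φR_n ≈ 344 kN

E43XX → F_EXX = 430 MPa.
t_e = 0.707 × 4 = 2.828 mm; A_we = 2.828 × 590 = 1669 mm².
Directional factor: 1.0 + 0.5 sin^1.5(15°) = 1.066.
F_nw = 0.6 × 430 × 1.066 = 275 MPa.
φR_n = 0.75 × 275 × 1669 × 10⁻³ = 344.1 kN.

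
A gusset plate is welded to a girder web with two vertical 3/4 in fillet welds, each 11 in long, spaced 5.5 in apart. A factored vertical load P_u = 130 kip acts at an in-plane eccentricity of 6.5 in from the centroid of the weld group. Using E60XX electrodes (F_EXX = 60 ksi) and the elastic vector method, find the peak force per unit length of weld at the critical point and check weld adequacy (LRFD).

f_max ≈ 16.9 kip/in; NOT adequate

Total weld length L_w = 22 in. Treat welds as unit-width lines.
Polar moment about centroid: J = 2[d³/12 + d(b/2)²] = 2[11³/12 + 11×2.75²] = 388.2 in³.
Direct shear f_v = P/L_w = 130 / 22 = 5.909 kip/in (vertical).
Torsion M = P·e = 130 × 6.5 = 845 kip·in.
Critical point at (x, y) = (2.75, 5.5) from centroid. f_tx = M·y/J = 11.97 kip/in; f_ty = M·x/J = 5.986 kip/in.
Resultant f_max = √[f_tx² + (f_v + f_ty)²] = √[11.97² + (5.909 + 5.986)²] = 16.88 kip/in.
Capacity per unit length: φr_n = 0.75 × 0.6 × 60 × (0.707 × 0.75) = 14.32 kip/in.
16.88 > 14.32 → NOT adequate.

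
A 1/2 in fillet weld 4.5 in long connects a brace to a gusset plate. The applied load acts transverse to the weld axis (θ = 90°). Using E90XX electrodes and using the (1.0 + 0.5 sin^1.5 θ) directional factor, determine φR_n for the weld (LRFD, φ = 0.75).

φR_n ≈ 96.6 kip

E90XX → F_EXX = 90 ksi.
t_e = 0.707 × 0.5 = 0.3535 in; A_we = 0.3535 × 4.5 = 1.591 in².
Directional factor: 1.0 + 0.5 sin^1.5(90°) = 1.5.
F_nw = 0.6 × 90 × 1.5 = 81 ksi.
φR_n = 0.75 × 81 × 1.591 = 96.64 kip.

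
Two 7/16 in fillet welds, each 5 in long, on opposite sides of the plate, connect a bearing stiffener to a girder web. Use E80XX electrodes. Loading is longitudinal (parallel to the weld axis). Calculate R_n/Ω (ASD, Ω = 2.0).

R_n/Ω ≈ 74.2 kip

E80XX → F_EXX = 80 ksi.
Effective throat t_e = 0.707 × 0.4375 = 0.3093 in.
Total length L = 10 in; A_we = 0.3093 × 10 = 3.093 in².
F_nw = 0.6 F_EXX = 0.6 × 80 = 48 ksi.
R_n = 48 × 3.093 = 148.5 kip; R_n/Ω = 148.5/2.0 = 74.23 kip.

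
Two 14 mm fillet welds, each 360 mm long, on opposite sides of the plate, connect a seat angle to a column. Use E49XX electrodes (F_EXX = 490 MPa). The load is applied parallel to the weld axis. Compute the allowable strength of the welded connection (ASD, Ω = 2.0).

R_n/Ω ≈ 1050 kN

Effective throat t_e = 0.707 × 14 = 9.898 mm.
Total length L = 720 mm; A_we = 9.898 × 720 = 7127 mm².
F_nw = 0.6 F_EXX = 0.6 × 490 = 294 MPa.
R_n = 294 × 7127 × 10⁻³ = 2095 kN; R_n/Ω = 2095/2.0 = 1048 kN.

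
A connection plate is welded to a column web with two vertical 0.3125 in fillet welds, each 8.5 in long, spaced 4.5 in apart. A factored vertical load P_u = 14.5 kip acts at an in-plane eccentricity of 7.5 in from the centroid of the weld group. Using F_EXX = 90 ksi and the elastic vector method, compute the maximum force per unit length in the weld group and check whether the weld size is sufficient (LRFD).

f_max ≈ 3.26 kip/in; adequate

Total weld length L_w = 17 in. Treat welds as unit-width lines.
Polar moment about centroid: J = 2[d³/12 + d(b/2)²] = 2[8.5³/12 + 8.5×2.25²] = 188.4 in³.
Direct shear f_v = P/L_w = 14.5 / 17 = 0.8529 kip/in (vertical).
Torsion M = P·e = 14.5 × 7.5 = 108.75 kip·in.
Critical point at (x, y) = (2.25, 4.25) from centroid. f_tx = M·y/J = 2.453 kip/in; f_ty = M·x/J = 1.299 kip/in.
Resultant f_max = √[f_tx² + (f_v + f_ty)²] = √[2.453² + (0.8529 + 1.299)²] = 3.263 kip/in.
Capacity per unit length: φr_n = 0.75 × 0.6 × 90 × (0.707 × 0.3125) = 8.948 kip/in.
3.263 ≤ 8.948 → adequate.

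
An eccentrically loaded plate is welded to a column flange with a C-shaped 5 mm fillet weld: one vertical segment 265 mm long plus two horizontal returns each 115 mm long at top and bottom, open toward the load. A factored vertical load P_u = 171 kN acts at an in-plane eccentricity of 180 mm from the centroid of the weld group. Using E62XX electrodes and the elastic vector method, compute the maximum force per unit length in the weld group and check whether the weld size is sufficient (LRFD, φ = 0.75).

f_max ≈ 1020 N/mm; NOT adequate

E62XX → F_EXX = 620 MPa.
Total weld length L_w = 495 mm. Treat welds as unit-width lines.
Centroid: x̄ = 2×115×57.5 / 495 = 26.72 mm from the vertical weld.
Polar moment about centroid: J = I_x + I_y = [265³/12 + 2×115×132.5²] + [265×26.72² + 2(115³/12 + 115×30.78²)] = 6249000 mm³.
Direct shear f_v = P/L_w = 171×10³ / 495 = 345.5 N/mm (vertical).
Torsion M = P·e = 171×10³ × 180 = 30780000 N·mm.
Critical point at (x, y) = (88.28, 132.5) from centroid. f_tx = M·y/J = 652.6 N/mm; f_ty = M·x/J = 434.8 N/mm.
Resultant f_max = √[f_tx² + (f_v + f_ty)²] = √[652.6² + (345.5 + 434.8)²] = 1017 N/mm.
Capacity per unit length: φr_n = 0.75 × 0.6 × 620 × (0.707 × 5) = 986.3 N/mm.
1017 > 986.3 → NOT adequate.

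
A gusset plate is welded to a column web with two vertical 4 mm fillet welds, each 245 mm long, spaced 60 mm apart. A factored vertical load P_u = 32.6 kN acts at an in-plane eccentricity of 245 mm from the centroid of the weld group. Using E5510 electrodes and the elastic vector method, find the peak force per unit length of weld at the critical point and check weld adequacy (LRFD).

f_max ≈ 370 N/mm; adequate

E55XX → F_EXX = 550 MPa.
Total weld length L_w = 490 mm. Treat welds as unit-width lines.
Polar moment about centroid: J = 2[d³/12 + d(b/2)²] = 2[245³/12 + 245×30²] = 2892000 mm³.
Direct shear f_v = P/L_w = 32.6×10³ / 490 = 66.53 N/mm (vertical).
Torsion M = P·e = 32.6×10³ × 245 = 7987000 N·mm.
Critical point at (x, y) = (30, 122.5) from centroid. f_tx = M·y/J = 338.3 N/mm; f_ty = M·x/J = 82.85 N/mm.
Resultant f_max = √[f_tx² + (f_v + f_ty)²] = √[338.3² + (66.53 + 82.85)²] = 369.8 N/mm.
Capacity per unit length: φr_n = 0.75 × 0.6 × 550 × (0.707 × 4) = 699.9 N/mm.
369.8 ≤ 699.9 → adequate.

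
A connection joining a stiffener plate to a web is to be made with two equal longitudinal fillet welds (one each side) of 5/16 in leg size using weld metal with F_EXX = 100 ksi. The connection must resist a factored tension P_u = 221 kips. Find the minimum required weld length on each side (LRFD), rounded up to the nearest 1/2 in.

L = 11.5 in on each side

Throat t_e = 0.707 × 0.3125 = 0.2209 in.
φr_n = 0.75 × 0.6 × 100 × 0.2209 = 9.942 kips/in.
L_req = P_u / φr_n = 221 / 9.942 = 22.23 in total.
Per side: 22.23 / 2 = 11.11 in.
Round up → use L = 11.5 in on each side.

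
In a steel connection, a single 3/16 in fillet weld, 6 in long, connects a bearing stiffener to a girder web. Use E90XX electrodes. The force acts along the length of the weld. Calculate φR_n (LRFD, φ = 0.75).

E90XX → F_EXX = 90 ksi.
Effective throat t_e = 0.707 × 0.1875 = 0.1326 in.
Total length L = 6 in; A_we = 0.1326 × 6 = 0.7954 in².
F_nw = 0.6 F_EXX = 0.6 × 90 = 54 ksi.
φR_n = 0.75 × 54 × 0.7954 = 32.21 kips.

φR_n ≈ 32.2 kips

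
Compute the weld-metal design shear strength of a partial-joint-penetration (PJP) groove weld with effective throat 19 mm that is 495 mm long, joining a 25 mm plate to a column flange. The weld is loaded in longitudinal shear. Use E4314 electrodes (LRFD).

E43XX → F_EXX = 430 MPa.
Effective throat (given) t_e = 19 mm.
A_we = 19 × 495 = 9405 mm².
F_nw = 0.6 F_EXX = 258 MPa.
φR_n = 0.75 × 258 × 9405 × 10⁻³ = 1820 kN.

φR_n ≈ 1820 kN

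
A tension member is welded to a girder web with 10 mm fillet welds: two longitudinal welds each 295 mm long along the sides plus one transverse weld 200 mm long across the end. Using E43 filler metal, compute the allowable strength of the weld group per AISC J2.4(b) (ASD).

R_n/Ω ≈ 731 kN

E43XX → F_EXX = 430 MPa.
t_e = 0.707 × 10 = 7.07 mm.
R_nwl = 0.6 × 430 × 7.07 × 590 × 10⁻³ = 1076 kN (longitudinal, 2 welds).
R_nwt = 0.6 × 430 × 7.07 × 200 × 10⁻³ = 364.8 kN (transverse, base value).
(i) R_nwl + R_nwt = 1441 kN; (ii) 0.85 R_nwl + 1.5 R_nwt = 1462 kN.
R_n = max = 1462 kN [governs: (ii)]; R_n/Ω = 731 kN.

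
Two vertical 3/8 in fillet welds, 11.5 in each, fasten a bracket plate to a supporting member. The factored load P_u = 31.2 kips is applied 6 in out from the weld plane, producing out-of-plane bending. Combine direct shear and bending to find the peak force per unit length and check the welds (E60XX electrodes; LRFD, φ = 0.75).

E60XX → F_EXX = 60 ksi.
L_w = 2 × 11.5 = 23 in; section modulus (unit throat) S = 2 × L²/6 = 44.08 in².
Direct shear f_v = P/L_w = 31.2/23 = 1.357 kip/in.
Moment M = P × e = 31.2 × 6 = 187.2 kip·in; bending f_b = M/S = 4.247 kip/in.
f_max = √(f_v² + f_b²) = √(1.357² + 4.247²) = 4.458 kip/in.
φr_n = 0.75 × 0.6 × 60 × (0.707 × 0.375) = 7.158 kip/in → adequate.

f_max ≈ 4.46 kip/in; adequate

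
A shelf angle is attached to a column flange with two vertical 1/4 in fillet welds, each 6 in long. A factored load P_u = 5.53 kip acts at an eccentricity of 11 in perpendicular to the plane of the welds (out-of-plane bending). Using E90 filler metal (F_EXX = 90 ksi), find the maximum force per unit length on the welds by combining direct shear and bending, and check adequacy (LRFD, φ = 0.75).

L_w = 2 × 6 = 12 in; section modulus (unit throat) S = 2 × L²/6 = 12 in².
Direct shear f_v = P/L_w = 5.53/12 = 0.4608 kip/in.
Moment M = P × e = 5.53 × 11 = 60.83 kip·in; bending f_b = M/S = 5.069 kip/in.
f_max = √(f_v² + f_b²) = √(0.4608² + 5.069²) = 5.09 kip/in.
φr_n = 0.75 × 0.6 × 90 × (0.707 × 0.25) = 7.158 kip/in → adequate.

f_max ≈ 5.09 kip/in; adequate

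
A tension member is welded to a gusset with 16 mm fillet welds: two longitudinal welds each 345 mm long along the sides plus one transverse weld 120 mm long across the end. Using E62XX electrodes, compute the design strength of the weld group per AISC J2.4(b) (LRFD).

φR_n ≈ 2560 kN

E62XX → F_EXX = 620 MPa.
t_e = 0.707 × 16 = 11.31 mm.
R_nwl = 0.6 × 620 × 11.31 × 690 × 10⁻³ = 2904 kN (longitudinal, 2 welds).
R_nwt = 0.6 × 620 × 11.31 × 120 × 10⁻³ = 505 kN (transverse, base value).
(i) R_nwl + R_nwt = 3409 kN; (ii) 0.85 R_nwl + 1.5 R_nwt = 3225 kN.
R_n = max = 3409 kN [governs: (i)]; φR_n = 2556 kN.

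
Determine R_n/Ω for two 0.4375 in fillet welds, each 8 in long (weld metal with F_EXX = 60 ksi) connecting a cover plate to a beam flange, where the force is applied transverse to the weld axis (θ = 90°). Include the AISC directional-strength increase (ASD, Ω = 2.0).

R_n/Ω ≈ 134 kips

t_e = 0.707 × 0.4375 = 0.3093 in; A_we = 0.3093 × 16 = 4.949 in².
Directional factor: 1.0 + 0.5 sin^1.5(90°) = 1.5.
F_nw = 0.6 × 60 × 1.5 = 54 ksi.
R_n/Ω = (54 × 4.949) / 2.0 = 133.6 kips.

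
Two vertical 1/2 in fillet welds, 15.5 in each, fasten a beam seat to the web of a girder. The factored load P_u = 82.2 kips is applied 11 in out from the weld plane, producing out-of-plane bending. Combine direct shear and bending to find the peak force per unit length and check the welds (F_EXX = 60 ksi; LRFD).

L_w = 2 × 15.5 = 31 in; section modulus (unit throat) S = 2 × L²/6 = 80.08 in².
Direct shear f_v = P/L_w = 82.2/31 = 2.652 kip/in.
Moment M = P × e = 82.2 × 11 = 904.2 kip·in; bending f_b = M/S = 11.29 kip/in.
f_max = √(f_v² + f_b²) = √(2.652² + 11.29²) = 11.6 kip/in.
φr_n = 0.75 × 0.6 × 60 × (0.707 × 0.5) = 9.544 kip/in → NOT adequate.

f_max ≈ 11.6 kip/in; NOT adequate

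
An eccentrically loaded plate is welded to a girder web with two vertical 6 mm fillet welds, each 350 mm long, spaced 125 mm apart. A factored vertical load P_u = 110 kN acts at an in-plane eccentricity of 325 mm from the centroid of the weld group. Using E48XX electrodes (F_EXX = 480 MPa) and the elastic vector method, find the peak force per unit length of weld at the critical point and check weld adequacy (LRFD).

f_max ≈ 740 N/mm; adequate

Total weld length L_w = 700 mm. Treat welds as unit-width lines.
Polar moment about centroid: J = 2[d³/12 + d(b/2)²] = 2[350³/12 + 350×62.5²] = 9880000 mm³.
Direct shear f_v = P/L_w = 110×10³ / 700 = 157.1 N/mm (vertical).
Torsion M = P·e = 110×10³ × 325 = 35750000 N·mm.
Critical point at (x, y) = (62.5, 175) from centroid. f_tx = M·y/J = 633.2 N/mm; f_ty = M·x/J = 226.1 N/mm.
Resultant f_max = √[f_tx² + (f_v + f_ty)²] = √[633.2² + (157.1 + 226.1)²] = 740.2 N/mm.
Capacity per unit length: φr_n = 0.75 × 0.6 × 480 × (0.707 × 6) = 916.3 N/mm.
740.2 ≤ 916.3 → adequate.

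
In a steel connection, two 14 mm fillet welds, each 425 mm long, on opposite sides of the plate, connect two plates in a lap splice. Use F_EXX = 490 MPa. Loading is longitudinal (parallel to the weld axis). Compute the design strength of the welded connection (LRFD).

φR_n ≈ 1860 kN

Effective throat t_e = 0.707 × 14 = 9.898 mm.
Total length L = 850 mm; A_we = 9.898 × 850 = 8413 mm².
F_nw = 0.6 F_EXX = 0.6 × 490 = 294 MPa.
φR_n = 0.75 × 294 × 8413 × 10⁻³ = 1855 kN.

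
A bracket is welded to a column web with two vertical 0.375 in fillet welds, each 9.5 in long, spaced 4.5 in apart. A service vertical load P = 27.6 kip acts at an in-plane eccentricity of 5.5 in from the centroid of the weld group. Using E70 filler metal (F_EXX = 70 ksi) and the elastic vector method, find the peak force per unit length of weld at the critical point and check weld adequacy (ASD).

f_max ≈ 4.17 kip/in; adequate

Total weld length L_w = 19 in. Treat welds as unit-width lines.
Polar moment about centroid: J = 2[d³/12 + d(b/2)²] = 2[9.5³/12 + 9.5×2.25²] = 239.1 in³.
Direct shear f_v = P/L_w = 27.6 / 19 = 1.453 kip/in (vertical).
Torsion M = P·e = 27.6 × 5.5 = 151.8 kip·in.
Critical point at (x, y) = (2.25, 4.75) from centroid. f_tx = M·y/J = 3.016 kip/in; f_ty = M·x/J = 1.429 kip/in.
Resultant f_max = √[f_tx² + (f_v + f_ty)²] = √[3.016² + (1.453 + 1.429)²] = 4.171 kip/in.
Capacity per unit length: r_n/Ω = (1/2.0) × 0.6 × 70 × (0.707 × 0.375) = 5.568 kip/in.
4.171 ≤ 5.568 → adequate.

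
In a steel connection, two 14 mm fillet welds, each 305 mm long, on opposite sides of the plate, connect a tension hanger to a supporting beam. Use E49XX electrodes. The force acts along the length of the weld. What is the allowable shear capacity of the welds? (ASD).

E49XX → F_EXX = 490 MPa.
Effective throat t_e = 0.707 × 14 = 9.898 mm.
Total length L = 610 mm; A_we = 9.898 × 610 = 6038 mm².
F_nw = 0.6 F_EXX = 0.6 × 490 = 294 MPa.
R_n = 294 × 6038 × 10⁻³ = 1775 kN; R_n/Ω = 1775/2.0 = 887.6 kN.

R_n/Ω ≈ 888 kN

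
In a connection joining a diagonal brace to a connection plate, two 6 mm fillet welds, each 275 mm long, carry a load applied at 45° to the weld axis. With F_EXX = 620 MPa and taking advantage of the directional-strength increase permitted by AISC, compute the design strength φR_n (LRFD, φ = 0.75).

t_e = 0.707 × 6 = 4.242 mm; A_we = 4.242 × 550 = 2333 mm².
Directional factor: 1.0 + 0.5 sin^1.5(45°) = 1.297.
F_nw = 0.6 × 620 × 1.297 = 482.6 MPa.
φR_n = 0.75 × 482.6 × 2333 × 10⁻³ = 844.5 kN.

φR_n ≈ 844 kN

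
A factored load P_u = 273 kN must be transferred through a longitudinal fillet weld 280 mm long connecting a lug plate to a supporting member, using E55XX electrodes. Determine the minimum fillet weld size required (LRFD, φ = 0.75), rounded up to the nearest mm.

w = 6 mm

E55XX → F_EXX = 550 MPa.
Total weld length L = 280 mm.
Required throat t_e = P_u / (φ × 0.6 F_EXX × L) = 273 / (0.75 × 0.6 × 550 × 280 × 10⁻³) = 3.939 mm.
Required leg w = t_e / 0.707 = 5.572 mm → use 6 mm.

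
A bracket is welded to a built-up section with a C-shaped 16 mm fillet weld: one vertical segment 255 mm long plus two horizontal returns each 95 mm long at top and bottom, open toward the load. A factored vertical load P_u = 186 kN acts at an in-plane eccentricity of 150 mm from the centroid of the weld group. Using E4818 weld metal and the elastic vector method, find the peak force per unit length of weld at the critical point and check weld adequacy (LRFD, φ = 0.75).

f_max ≈ 1120 N/mm; adequate

E48XX → F_EXX = 480 MPa.
Total weld length L_w = 445 mm. Treat welds as unit-width lines.
Centroid: x̄ = 2×95×47.5 / 445 = 20.28 mm from the vertical weld.
Polar moment about centroid: J = I_x + I_y = [255³/12 + 2×95×127.5²] + [255×20.28² + 2(95³/12 + 95×27.22²)] = 4859000 mm³.
Direct shear f_v = P/L_w = 186×10³ / 445 = 418 N/mm (vertical).
Torsion M = P·e = 186×10³ × 150 = 27900000 N·mm.
Critical point at (x, y) = (74.72, 127.5) from centroid. f_tx = M·y/J = 732.1 N/mm; f_ty = M·x/J = 429 N/mm.
Resultant f_max = √[f_tx² + (f_v + f_ty)²] = √[732.1² + (418 + 429)²] = 1120 N/mm.
Capacity per unit length: φr_n = 0.75 × 0.6 × 480 × (0.707 × 16) = 2443 N/mm.
1120 ≤ 2443 → adequate.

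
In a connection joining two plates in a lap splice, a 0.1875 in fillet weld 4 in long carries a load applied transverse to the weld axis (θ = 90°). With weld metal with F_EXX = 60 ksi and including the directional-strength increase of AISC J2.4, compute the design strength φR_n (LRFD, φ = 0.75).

φR_n ≈ 21.5 kips

t_e = 0.707 × 0.1875 = 0.1326 in; A_we = 0.1326 × 4 = 0.5302 in².
Directional factor: 1.0 + 0.5 sin^1.5(90°) = 1.5.
F_nw = 0.6 × 60 × 1.5 = 54 ksi.
φR_n = 0.75 × 54 × 0.5302 = 21.48 kips.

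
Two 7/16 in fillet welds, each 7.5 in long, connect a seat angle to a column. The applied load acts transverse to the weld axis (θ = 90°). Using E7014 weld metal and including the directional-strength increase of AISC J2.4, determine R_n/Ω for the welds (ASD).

E70XX → F_EXX = 70 ksi.
t_e = 0.707 × 0.4375 = 0.3093 in; A_we = 0.3093 × 15 = 4.64 in².
Directional factor: 1.0 + 0.5 sin^1.5(90°) = 1.5.
F_nw = 0.6 × 70 × 1.5 = 63 ksi.
R_n/Ω = (63 × 4.64) / 2.0 = 146.2 kip.

R_n/Ω ≈ 146 kip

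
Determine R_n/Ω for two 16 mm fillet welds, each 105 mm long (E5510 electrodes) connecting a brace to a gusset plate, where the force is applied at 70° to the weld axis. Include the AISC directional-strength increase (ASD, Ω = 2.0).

R_n/Ω ≈ 570 kN

E55XX → F_EXX = 550 MPa.
t_e = 0.707 × 16 = 11.31 mm; A_we = 11.31 × 210 = 2376 mm².
Directional factor: 1.0 + 0.5 sin^1.5(70°) = 1.455.
F_nw = 0.6 × 550 × 1.455 = 480.3 MPa.
R_n/Ω = (480.3 × 2376) / 2.0 × 10⁻³ = 570.5 kN.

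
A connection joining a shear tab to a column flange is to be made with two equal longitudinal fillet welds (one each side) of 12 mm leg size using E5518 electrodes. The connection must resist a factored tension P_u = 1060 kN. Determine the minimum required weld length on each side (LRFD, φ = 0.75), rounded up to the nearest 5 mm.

E55XX → F_EXX = 550 MPa.
Throat t_e = 0.707 × 12 = 8.484 mm.
φr_n = 0.75 × 0.6 × 550 × 8.484 × 10⁻³ = 2.1 kN/mm.
L_req = P_u / φr_n = 1060 / 2.1 = 504.8 mm total.
Per side: 504.8 / 2 = 252.4 mm.
Round up → use L = 255 mm on each side.

L = 255 mm on each side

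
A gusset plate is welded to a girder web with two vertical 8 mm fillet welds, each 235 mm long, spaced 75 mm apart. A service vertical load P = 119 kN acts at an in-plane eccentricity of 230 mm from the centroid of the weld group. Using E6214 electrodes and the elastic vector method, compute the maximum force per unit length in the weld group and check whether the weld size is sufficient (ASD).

E62XX → F_EXX = 620 MPa.
Total weld length L_w = 470 mm. Treat welds as unit-width lines.
Polar moment about centroid: J = 2[d³/12 + d(b/2)²] = 2[235³/12 + 235×37.5²] = 2824000 mm³.
Direct shear f_v = P/L_w = 119×10³ / 470 = 253.2 N/mm (vertical).
Torsion M = P·e = 119×10³ × 230 = 27370000 N·mm.
Critical point at (x, y) = (37.5, 117.5) from centroid. f_tx = M·y/J = 1139 N/mm; f_ty = M·x/J = 363.5 N/mm.
Resultant f_max = √[f_tx² + (f_v + f_ty)²] = √[1139² + (253.2 + 363.5)²] = 1295 N/mm.
Capacity per unit length: r_n/Ω = (1/2.0) × 0.6 × 620 × (0.707 × 8) = 1052 N/mm.
1295 > 1052 → NOT adequate.

f_max ≈ 1300 N/mm; NOT adequate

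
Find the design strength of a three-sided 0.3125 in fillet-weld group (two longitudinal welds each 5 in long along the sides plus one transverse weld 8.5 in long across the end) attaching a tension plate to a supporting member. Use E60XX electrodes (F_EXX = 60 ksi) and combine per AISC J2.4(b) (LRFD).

φR_n ≈ 127 kips

t_e = 0.707 × 0.3125 = 0.2209 in.
R_nwl = 0.6 × 60 × 0.2209 × 10 = 79.54 kips (longitudinal, 2 welds).
R_nwt = 0.6 × 60 × 0.2209 × 8.5 = 67.61 kips (transverse, base value).
(i) R_nwl + R_nwt = 147.1 kips; (ii) 0.85 R_nwl + 1.5 R_nwt = 169 kips.
R_n = max = 169 kips [governs: (ii)]; φR_n = 126.8 kips.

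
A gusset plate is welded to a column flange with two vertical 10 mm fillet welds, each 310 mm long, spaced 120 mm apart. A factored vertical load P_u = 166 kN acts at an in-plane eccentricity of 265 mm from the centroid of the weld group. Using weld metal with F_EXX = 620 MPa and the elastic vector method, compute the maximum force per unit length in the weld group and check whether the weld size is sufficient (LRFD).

f_max ≈ 1140 N/mm; adequate

Total weld length L_w = 620 mm. Treat welds as unit-width lines.
Polar moment about centroid: J = 2[d³/12 + d(b/2)²] = 2[310³/12 + 310×60²] = 7197000 mm³.
Direct shear f_v = P/L_w = 166×10³ / 620 = 267.7 N/mm (vertical).
Torsion M = P·e = 166×10³ × 265 = 43990000 N·mm.
Critical point at (x, y) = (60, 155) from centroid. f_tx = M·y/J = 947.4 N/mm; f_ty = M·x/J = 366.7 N/mm.
Resultant f_max = √[f_tx² + (f_v + f_ty)²] = √[947.4² + (267.7 + 366.7)²] = 1140 N/mm.
Capacity per unit length: φr_n = 0.75 × 0.6 × 620 × (0.707 × 10) = 1973 N/mm.
1140 ≤ 1973 → adequate.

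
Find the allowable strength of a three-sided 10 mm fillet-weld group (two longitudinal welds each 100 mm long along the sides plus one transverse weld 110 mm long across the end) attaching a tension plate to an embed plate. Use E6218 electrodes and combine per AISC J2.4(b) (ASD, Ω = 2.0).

R_n/Ω ≈ 441 kN

E62XX → F_EXX = 620 MPa.
t_e = 0.707 × 10 = 7.07 mm.
R_nwl = 0.6 × 620 × 7.07 × 200 × 10⁻³ = 526 kN (longitudinal, 2 welds).
R_nwt = 0.6 × 620 × 7.07 × 110 × 10⁻³ = 289.3 kN (transverse, base value).
(i) R_nwl + R_nwt = 815.3 kN; (ii) 0.85 R_nwl + 1.5 R_nwt = 881.1 kN.
R_n = max = 881.1 kN [governs: (ii)]; R_n/Ω = 440.5 kN.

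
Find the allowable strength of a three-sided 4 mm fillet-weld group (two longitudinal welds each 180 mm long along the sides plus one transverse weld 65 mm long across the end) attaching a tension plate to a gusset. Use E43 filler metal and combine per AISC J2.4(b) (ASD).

R_n/Ω ≈ 155 kN

E43XX → F_EXX = 430 MPa.
t_e = 0.707 × 4 = 2.828 mm.
R_nwl = 0.6 × 430 × 2.828 × 360 × 10⁻³ = 262.7 kN (longitudinal, 2 welds).
R_nwt = 0.6 × 430 × 2.828 × 65 × 10⁻³ = 47.43 kN (transverse, base value).
(i) R_nwl + R_nwt = 310.1 kN; (ii) 0.85 R_nwl + 1.5 R_nwt = 294.4 kN.
R_n = max = 310.1 kN [governs: (i)]; R_n/Ω = 155 kN.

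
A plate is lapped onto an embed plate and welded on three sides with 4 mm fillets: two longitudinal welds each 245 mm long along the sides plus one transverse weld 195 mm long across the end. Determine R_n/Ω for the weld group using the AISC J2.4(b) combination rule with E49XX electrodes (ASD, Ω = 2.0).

R_n/Ω ≈ 295 kN

E49XX → F_EXX = 490 MPa.
t_e = 0.707 × 4 = 2.828 mm.
R_nwl = 0.6 × 490 × 2.828 × 490 × 10⁻³ = 407.4 kN (longitudinal, 2 welds).
R_nwt = 0.6 × 490 × 2.828 × 195 × 10⁻³ = 162.1 kN (transverse, base value).
(i) R_nwl + R_nwt = 569.5 kN; (ii) 0.85 R_nwl + 1.5 R_nwt = 589.5 kN.
R_n = max = 589.5 kN [governs: (ii)]; R_n/Ω = 294.7 kN.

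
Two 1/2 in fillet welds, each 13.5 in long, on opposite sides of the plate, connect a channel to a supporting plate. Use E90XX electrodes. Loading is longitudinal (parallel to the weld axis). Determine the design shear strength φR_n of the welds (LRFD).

E90XX → F_EXX = 90 ksi.
Effective throat t_e = 0.707 × 0.5 = 0.3535 in.
Total length L = 27 in; A_we = 0.3535 × 27 = 9.544 in².
F_nw = 0.6 F_EXX = 0.6 × 90 = 54 ksi.
φR_n = 0.75 × 54 × 9.544 = 386.6 kip.

φR_n ≈ 387 kip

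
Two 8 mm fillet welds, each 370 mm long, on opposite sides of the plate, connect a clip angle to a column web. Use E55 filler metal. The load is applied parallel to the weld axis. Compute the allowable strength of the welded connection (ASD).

R_n/Ω ≈ 691 kN

E55XX → F_EXX = 550 MPa.
Effective throat t_e = 0.707 × 8 = 5.656 mm.
Total length L = 740 mm; A_we = 5.656 × 740 = 4185 mm².
F_nw = 0.6 F_EXX = 0.6 × 550 = 330 MPa.
R_n = 330 × 4185 × 10⁻³ = 1381 kN; R_n/Ω = 1381/2.0 = 690.6 kN.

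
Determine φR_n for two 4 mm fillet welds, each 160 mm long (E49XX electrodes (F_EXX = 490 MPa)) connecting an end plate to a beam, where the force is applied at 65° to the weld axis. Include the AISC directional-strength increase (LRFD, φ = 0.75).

t_e = 0.707 × 4 = 2.828 mm; A_we = 2.828 × 320 = 905 mm².
Directional factor: 1.0 + 0.5 sin^1.5(65°) = 1.431.
F_nw = 0.6 × 490 × 1.431 = 420.8 MPa.
φR_n = 0.75 × 420.8 × 905 × 10⁻³ = 285.6 kN.

φR_n ≈ 286 kN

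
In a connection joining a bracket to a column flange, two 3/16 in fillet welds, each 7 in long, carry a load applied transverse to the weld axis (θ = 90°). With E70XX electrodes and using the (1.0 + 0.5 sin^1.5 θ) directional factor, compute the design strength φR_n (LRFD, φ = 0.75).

φR_n ≈ 87.7 kips

E70XX → F_EXX = 70 ksi.
t_e = 0.707 × 0.1875 = 0.1326 in; A_we = 0.1326 × 14 = 1.856 in².
Directional factor: 1.0 + 0.5 sin^1.5(90°) = 1.5.
F_nw = 0.6 × 70 × 1.5 = 63 ksi.
φR_n = 0.75 × 63 × 1.856 = 87.69 kips.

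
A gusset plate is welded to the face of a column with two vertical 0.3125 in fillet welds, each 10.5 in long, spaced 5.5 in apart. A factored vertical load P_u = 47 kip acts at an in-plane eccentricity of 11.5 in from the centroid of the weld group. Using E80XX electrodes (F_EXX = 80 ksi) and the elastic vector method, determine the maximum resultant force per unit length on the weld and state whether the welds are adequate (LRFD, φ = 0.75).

Total weld length L_w = 21 in. Treat welds as unit-width lines.
Polar moment about centroid: J = 2[d³/12 + d(b/2)²] = 2[10.5³/12 + 10.5×2.75²] = 351.8 in³.
Direct shear f_v = P/L_w = 47 / 21 = 2.238 kip/in (vertical).
Torsion M = P·e = 47 × 11.5 = 540.5 kip·in.
Critical point at (x, y) = (2.75, 5.25) from centroid. f_tx = M·y/J = 8.067 kip/in; f_ty = M·x/J = 4.226 kip/in.
Resultant f_max = √[f_tx² + (f_v + f_ty)²] = √[8.067² + (2.238 + 4.226)²] = 10.34 kip/in.
Capacity per unit length: φr_n = 0.75 × 0.6 × 80 × (0.707 × 0.3125) = 7.954 kip/in.
10.34 > 7.954 → NOT adequate.

f_max ≈ 10.3 kip/in; NOT adequate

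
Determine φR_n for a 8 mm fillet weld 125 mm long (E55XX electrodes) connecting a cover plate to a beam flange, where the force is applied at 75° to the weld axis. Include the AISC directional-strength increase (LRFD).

φR_n ≈ 258 kN

E55XX → F_EXX = 550 MPa.
t_e = 0.707 × 8 = 5.656 mm; A_we = 5.656 × 125 = 707 mm².
Directional factor: 1.0 + 0.5 sin^1.5(75°) = 1.475.
F_nw = 0.6 × 550 × 1.475 = 486.6 MPa.
φR_n = 0.75 × 486.6 × 707 × 10⁻³ = 258 kN.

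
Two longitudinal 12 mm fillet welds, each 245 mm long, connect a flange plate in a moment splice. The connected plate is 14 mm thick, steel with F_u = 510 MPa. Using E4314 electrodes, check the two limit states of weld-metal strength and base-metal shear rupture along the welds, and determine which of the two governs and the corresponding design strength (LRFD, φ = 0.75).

φR_n ≈ 804 kN (weld metal governs)

E43XX → F_EXX = 430 MPa.
t_e = 0.707 × 12 = 8.484 mm; L = 490 mm.
Weld metal: φR_n = 0.75 × 0.6 × 430 × 8.484 × 490 × 10⁻³ = 804.4 kN.
Base metal (shear rupture): φR_n = 0.75 × 0.6 × 510 × 14 × 490 × 10⁻³ = 1574 kN.
Governing: weld metal.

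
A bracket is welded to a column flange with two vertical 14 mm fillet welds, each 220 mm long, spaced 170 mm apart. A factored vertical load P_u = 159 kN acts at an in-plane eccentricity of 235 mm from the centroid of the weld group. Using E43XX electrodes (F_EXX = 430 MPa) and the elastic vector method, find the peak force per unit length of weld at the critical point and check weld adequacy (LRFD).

f_max ≈ 1300 N/mm; adequate

Total weld length L_w = 440 mm. Treat welds as unit-width lines.
Polar moment about centroid: J = 2[d³/12 + d(b/2)²] = 2[220³/12 + 220×85²] = 4954000 mm³.
Direct shear f_v = P/L_w = 159×10³ / 440 = 361.4 N/mm (vertical).
Torsion M = P·e = 159×10³ × 235 = 37365000 N·mm.
Critical point at (x, y) = (85, 110) from centroid. f_tx = M·y/J = 829.7 N/mm; f_ty = M·x/J = 641.1 N/mm.
Resultant f_max = √[f_tx² + (f_v + f_ty)²] = √[829.7² + (361.4 + 641.1)²] = 1301 N/mm.
Capacity per unit length: φr_n = 0.75 × 0.6 × 430 × (0.707 × 14) = 1915 N/mm.
1301 ≤ 1915 → adequate.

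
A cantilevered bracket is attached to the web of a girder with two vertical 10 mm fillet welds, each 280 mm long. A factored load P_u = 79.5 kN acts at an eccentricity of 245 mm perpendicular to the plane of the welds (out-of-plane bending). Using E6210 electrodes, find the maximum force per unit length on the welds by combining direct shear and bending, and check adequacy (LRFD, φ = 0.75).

f_max ≈ 759 N/mm; adequate

E62XX → F_EXX = 620 MPa.
L_w = 2 × 280 = 560 mm; section modulus (unit throat) S = 2 × L²/6 = 26130 mm².
Direct shear f_v = P/L_w = 79.5×10³/560 = 142 N/mm.
Moment M = P × e = 79.5×10³ × 245 = 19478000 N·mm; bending f_b = M/S = 745.3 N/mm.
f_max = √(f_v² + f_b²) = √(142² + 745.3²) = 758.7 N/mm.
φr_n = 0.75 × 0.6 × 620 × (0.707 × 10) = 1973 N/mm → adequate.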